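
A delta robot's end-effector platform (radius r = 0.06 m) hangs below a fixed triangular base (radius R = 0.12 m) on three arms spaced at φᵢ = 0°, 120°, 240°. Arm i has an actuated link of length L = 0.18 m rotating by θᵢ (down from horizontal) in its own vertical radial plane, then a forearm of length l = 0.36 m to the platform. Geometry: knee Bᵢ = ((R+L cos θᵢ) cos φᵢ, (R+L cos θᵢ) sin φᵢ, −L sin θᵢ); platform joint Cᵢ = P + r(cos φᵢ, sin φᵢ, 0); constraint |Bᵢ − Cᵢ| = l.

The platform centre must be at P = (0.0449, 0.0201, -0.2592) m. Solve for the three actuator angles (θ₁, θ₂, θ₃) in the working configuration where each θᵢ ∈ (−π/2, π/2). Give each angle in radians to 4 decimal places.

θ₁ = -0.2616, θ₂ = 0.0003, θ₃ = 0.1744

arm 1 (φ=0.0°): x'=0.0449, y'=0.0201
  A cos θ + B sin θ = C:  0.0151·cos θ + -0.2592·sin θ = 0.0816
  γ=atan2(-0.2592,0.0151)=-1.5126;  ψ=arccos(0.3144)=1.2510;  θ1=γ+ψ≈-0.2616
rotate P by −φ2: (-0.0050, -0.0489, -0.2592)
  A=0.0650, B=-0.2592, C=(l²−L²−A²−y'²−z²)/(2L)=0.0650
  γ=atan2(-0.2592,0.0650)=-1.3249;  ψ=arccos(0.2431)=1.3252;  θ2=γ+ψ≈0.0003
arm 3 (φ=240.0°): x'=-0.0399, y'=0.0288
  e−x'=0.0999;  (l²−L²−(e−x')²−y'²−z²)/2L = 0.0534
  θ3 = atan2(B,A) + arccos(C/0.2778) = 0.1744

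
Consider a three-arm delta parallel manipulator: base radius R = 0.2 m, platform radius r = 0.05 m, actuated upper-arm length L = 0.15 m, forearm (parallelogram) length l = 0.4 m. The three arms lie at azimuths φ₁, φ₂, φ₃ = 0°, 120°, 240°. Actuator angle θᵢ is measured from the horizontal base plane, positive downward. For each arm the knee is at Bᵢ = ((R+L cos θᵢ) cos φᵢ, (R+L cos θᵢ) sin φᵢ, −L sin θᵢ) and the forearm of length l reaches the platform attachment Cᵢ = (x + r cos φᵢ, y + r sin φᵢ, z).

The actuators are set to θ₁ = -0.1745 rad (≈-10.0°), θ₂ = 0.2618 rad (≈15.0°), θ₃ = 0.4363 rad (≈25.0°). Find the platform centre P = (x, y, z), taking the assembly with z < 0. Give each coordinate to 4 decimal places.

(0.0531, 0.0173, -0.2900)

arm 1 at φ=0.0°: e+L cos θ1 = 0.2977;  O1 = (0.2977, 0.0000, 0.0260)
arm 2 at φ=120.0°: e+L cos θ2 = 0.2949;  O2 = (-0.1474, 0.2554, -0.0388)
O3 = (0.2859·cos240.0°, 0.2859·sin240.0°, -0.0634) = (-0.1430, -0.2476, -0.0634)
subtract pairs → two planes through P
[-0.8903 0.5108 -0.1297]·P = -0.0008;  [-0.8814 -0.4953 -0.1789]·P = -0.0035
Cramer: x(z) = 0.0025-0.1746z;  y(z) = 0.0027-0.0504z
quadratic in z: (1.0330)z²+(0.0507)z+(-0.0722)=0, √Δ=0.5484 → z ∈ {-0.2900, 0.2409}; z = -0.2900 (taking z<0)
x = 0.0531, y = 0.0173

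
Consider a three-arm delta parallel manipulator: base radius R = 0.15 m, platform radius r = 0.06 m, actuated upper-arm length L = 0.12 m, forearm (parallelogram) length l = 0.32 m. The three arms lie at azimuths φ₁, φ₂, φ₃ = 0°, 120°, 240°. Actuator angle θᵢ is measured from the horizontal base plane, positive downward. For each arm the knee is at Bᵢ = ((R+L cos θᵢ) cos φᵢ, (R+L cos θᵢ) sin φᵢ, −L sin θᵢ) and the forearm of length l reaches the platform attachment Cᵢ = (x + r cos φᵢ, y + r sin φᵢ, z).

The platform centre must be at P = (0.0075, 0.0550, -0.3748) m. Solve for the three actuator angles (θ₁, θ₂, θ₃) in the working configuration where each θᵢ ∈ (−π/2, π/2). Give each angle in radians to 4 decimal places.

θ₁ = 0.9596, θ₂ = 0.7851, θ₃ = 1.2215

arm 1 (φ=0.0°): x'=0.0075, y'=0.0550
  e−x'=0.0825;  (l²−L²−(e−x')²−y'²−z²)/2L = -0.2596
  θ1 = atan2(B,A) + arccos(C/0.3838) = 0.9596
φ2=120.0° → target in arm frame (0.0439, -0.0340)
  A=0.0461, B=-0.3748, C=(l²−L²−A²−y'²−z²)/(2L)=-0.2323
  √(A²+B²)=0.3776;  θ2 = -1.4484+2.2335 ≈ 0.7851
rotate P by −φ3: (-0.0514, -0.0210, -0.3748)
  A cos θ + B sin θ = C:  0.1414·cos θ + -0.3748·sin θ = -0.3038
  θ3 = atan2(B,A) + arccos(C/0.4006) = 1.2215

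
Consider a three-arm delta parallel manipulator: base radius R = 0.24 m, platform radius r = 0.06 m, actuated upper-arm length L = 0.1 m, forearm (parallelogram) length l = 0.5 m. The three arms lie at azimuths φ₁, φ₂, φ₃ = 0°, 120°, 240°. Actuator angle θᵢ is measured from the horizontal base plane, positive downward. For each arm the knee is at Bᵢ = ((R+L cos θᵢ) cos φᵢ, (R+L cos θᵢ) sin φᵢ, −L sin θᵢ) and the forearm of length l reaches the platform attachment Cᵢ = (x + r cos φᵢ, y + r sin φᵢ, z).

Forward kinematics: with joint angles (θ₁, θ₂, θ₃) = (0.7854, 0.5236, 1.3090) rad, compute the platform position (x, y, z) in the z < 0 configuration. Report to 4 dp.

(0.0167, 0.0854, -0.5042)

O1 = (0.2507·cos0.0°, 0.2507·sin0.0°, -0.0707) = (0.2507, 0.0000, -0.0707)
O2 = (0.2666·cos120.0°, 0.2666·sin120.0°, -0.0500) = (-0.1333, 0.2309, -0.0500)
arm 3 at φ=240.0°: (R−r)+L cos θ3 = 0.2059;  O3 = (-0.1029, -0.1783, -0.0966)
|O₂|²−|O₁|² = 0.0057;  |O₃|²−|O₁|² = -0.0161
linear system: -0.7680x+0.4618y = 0.0057−0.0414z; -0.7073x+-0.3566y = -0.0161−-0.0518z
Cramer: x(z) = 0.0090-0.0152z;  y(z) = 0.0274-0.1150z
quadratic in z: (1.0135)z²+(0.1425)z+(-0.1858)=0, √Δ=0.8796 → z ∈ {-0.5042, 0.3637}; z = -0.5042 (taking z<0)
x = 0.0167, y = 0.0854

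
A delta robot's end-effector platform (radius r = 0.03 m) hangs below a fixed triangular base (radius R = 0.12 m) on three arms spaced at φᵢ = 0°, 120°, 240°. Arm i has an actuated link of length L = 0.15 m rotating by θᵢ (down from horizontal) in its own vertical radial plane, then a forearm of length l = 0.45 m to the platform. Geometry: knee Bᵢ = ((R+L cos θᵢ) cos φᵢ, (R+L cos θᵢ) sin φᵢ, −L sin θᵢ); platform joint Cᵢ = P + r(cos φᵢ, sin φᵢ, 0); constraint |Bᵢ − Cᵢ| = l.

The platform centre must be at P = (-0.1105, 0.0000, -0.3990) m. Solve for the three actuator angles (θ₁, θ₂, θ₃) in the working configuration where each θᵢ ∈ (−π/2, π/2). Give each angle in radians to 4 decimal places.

θ₁ = 0.6110, θ₂ = -0.0001, θ₃ = -0.0001

φ1=0.0° → target in arm frame (-0.1105, 0.0000)
  A cos θ + B sin θ = C:  0.2005·cos θ + -0.3990·sin θ = -0.0647
  √(A²+B²)=0.4465;  θ1 = -1.1051+1.7161 ≈ 0.6110
rotate P by −φ2: (0.0552, 0.0957, -0.3990)
  A=0.0348, B=-0.3990, C=(l²−L²−A²−y'²−z²)/(2L)=0.0348
  θ2 = atan2(B,A) + arccos(C/0.4005) = -0.0001
φ3=240.0° → target in arm frame (0.0553, -0.0957)
  e−x'=0.0347;  (l²−L²−(e−x')²−y'²−z²)/2L = 0.0348
  √(A²+B²)=0.4005;  θ3 = -1.4839+1.4838 ≈ -0.0001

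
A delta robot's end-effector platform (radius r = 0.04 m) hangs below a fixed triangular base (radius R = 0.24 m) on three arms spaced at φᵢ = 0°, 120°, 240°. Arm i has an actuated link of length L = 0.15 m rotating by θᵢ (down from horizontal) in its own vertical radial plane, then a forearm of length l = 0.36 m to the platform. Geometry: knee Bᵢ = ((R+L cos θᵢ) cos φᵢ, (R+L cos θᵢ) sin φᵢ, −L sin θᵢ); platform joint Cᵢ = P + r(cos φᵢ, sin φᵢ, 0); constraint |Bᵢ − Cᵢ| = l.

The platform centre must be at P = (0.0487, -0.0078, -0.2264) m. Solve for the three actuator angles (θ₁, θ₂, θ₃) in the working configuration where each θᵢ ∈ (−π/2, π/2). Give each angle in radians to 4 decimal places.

rotate P by −φ1: (0.0487, -0.0078, -0.2264)
  A=0.1513, B=-0.2264, C=(l²−L²−A²−y'²−z²)/(2L)=0.1096
  γ=atan2(-0.2264,0.1513)=-0.9817;  ψ=arccos(0.4026)=1.1564;  θ1=γ+ψ≈0.1747
φ2=120.0° → target in arm frame (-0.0311, -0.0383)
  e−x'=0.2311;  (l²−L²−(e−x')²−y'²−z²)/2L = 0.0032
  θ2 = atan2(B,A) + arccos(C/0.3235) = 0.7857
rotate P by −φ3: (-0.0176, 0.0461, -0.2264)
  e−x'=0.2176;  (l²−L²−(e−x')²−y'²−z²)/2L = 0.0212
  γ=atan2(-0.2264,0.2176)=-0.8052;  ψ=arccos(0.0676)=1.5031;  θ3=γ+ψ≈0.6979

θ₁ = 0.1747, θ₂ = 0.7857, θ₃ = 0.6979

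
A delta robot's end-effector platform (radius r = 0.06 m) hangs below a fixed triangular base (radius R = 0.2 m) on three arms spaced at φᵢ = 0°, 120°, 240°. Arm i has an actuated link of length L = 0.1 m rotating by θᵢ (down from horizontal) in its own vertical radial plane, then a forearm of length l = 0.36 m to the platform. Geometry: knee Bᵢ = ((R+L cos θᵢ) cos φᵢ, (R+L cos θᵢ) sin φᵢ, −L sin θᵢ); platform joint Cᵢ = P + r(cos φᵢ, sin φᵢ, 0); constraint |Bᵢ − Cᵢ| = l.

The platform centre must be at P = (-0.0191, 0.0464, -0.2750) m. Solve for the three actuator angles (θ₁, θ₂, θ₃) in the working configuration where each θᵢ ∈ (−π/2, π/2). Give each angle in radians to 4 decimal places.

θ₁ = 0.2617, θ₂ = -0.3492, θ₃ = 0.3487

arm 1 (φ=0.0°): x'=-0.0191, y'=0.0464
  A=0.1591, B=-0.2750, C=(l²−L²−A²−y'²−z²)/(2L)=0.0825
  √(A²+B²)=0.3177;  θ1 = -1.0463+1.3080 ≈ 0.2617
rotate P by −φ2: (0.0497, -0.0067, -0.2750)
  e−x'=0.0903;  (l²−L²−(e−x')²−y'²−z²)/2L = 0.1789
  γ=atan2(-0.2750,0.0903)=-1.2536;  ψ=arccos(0.6181)=0.9044;  θ2=γ+ψ≈-0.3492
rotate P by −φ3: (-0.0306, -0.0397, -0.2750)
  A cos θ + B sin θ = C:  0.1706·cos θ + -0.2750·sin θ = 0.0664
  √(A²+B²)=0.3236;  θ3 = -1.0154+1.3642 ≈ 0.3487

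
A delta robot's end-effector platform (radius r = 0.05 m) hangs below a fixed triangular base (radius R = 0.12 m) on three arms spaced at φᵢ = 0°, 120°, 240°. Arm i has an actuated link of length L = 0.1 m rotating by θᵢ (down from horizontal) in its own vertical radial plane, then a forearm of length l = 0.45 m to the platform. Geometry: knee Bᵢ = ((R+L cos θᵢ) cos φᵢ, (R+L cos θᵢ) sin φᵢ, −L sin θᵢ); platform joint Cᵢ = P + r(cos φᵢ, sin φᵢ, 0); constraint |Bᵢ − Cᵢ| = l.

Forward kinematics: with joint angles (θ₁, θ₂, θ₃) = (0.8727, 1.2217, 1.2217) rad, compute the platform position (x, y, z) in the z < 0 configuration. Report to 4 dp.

S1 = (0.1343·cos0.0°, 0.1343·sin0.0°, -0.0766) = (0.1343, 0.0000, -0.0766)
S2 = (0.1042·cos120.0°, 0.1042·sin120.0°, -0.0940) = (-0.0521, 0.0902, -0.0940)
arm 3 at φ=240.0°: (R−r)+L cos θ3 = 0.1042;  S3 = (-0.0521, -0.0902, -0.0940)
|S₂|²−|S₁|² = -0.0042;  |S₃|²−|S₁|² = -0.0042
[-0.3728 0.1805 -0.0347]·P = -0.0042;  [-0.3728 -0.1805 -0.0347]·P = -0.0042
Cramer: x(z) = 0.0113-0.0932z;  y(z) = 0.0000+0.0000z
quadratic in z: (1.0087)z²+(0.1761)z+(-0.1815)=0, √Δ=0.8737 → z ∈ {-0.5204, 0.3458}; z = -0.5204 (taking z<0)
x = 0.0598, y = 0.0000

(0.0598, 0.0000, -0.5204)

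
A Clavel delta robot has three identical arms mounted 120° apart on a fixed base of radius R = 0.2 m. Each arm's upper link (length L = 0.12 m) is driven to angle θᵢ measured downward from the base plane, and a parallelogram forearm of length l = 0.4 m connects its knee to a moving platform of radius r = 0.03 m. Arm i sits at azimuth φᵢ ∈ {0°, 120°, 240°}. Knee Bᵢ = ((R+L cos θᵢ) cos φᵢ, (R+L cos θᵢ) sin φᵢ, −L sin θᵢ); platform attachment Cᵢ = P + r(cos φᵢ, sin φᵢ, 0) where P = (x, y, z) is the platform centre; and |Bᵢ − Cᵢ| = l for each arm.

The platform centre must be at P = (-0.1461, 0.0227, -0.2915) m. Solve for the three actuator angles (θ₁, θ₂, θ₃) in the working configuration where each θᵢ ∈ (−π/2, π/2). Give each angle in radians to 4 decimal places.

φ1=0.0° → target in arm frame (-0.1461, 0.0227)
  e−x'=0.3161;  (l²−L²−(e−x')²−y'²−z²)/2L = -0.1659
  γ=atan2(-0.2915,0.3161)=-0.7449;  ψ=arccos(-0.3857)=1.9668;  θ1=γ+ψ≈1.2219
rotate P by −φ2: (0.0927, 0.1152, -0.2915)
  A cos θ + B sin θ = C:  0.0773·cos θ + -0.2915·sin θ = 0.1725
  √(A²+B²)=0.3016;  θ2 = -1.3116+0.9621 ≈ -0.3496
rotate P by −φ3: (0.0534, -0.1379, -0.2915)
  e−x'=0.1166;  (l²−L²−(e−x')²−y'²−z²)/2L = 0.1168
  θ3 = atan2(B,A) + arccos(C/0.3140) = -0.0005

θ₁ = 1.2219, θ₂ = -0.3496, θ₃ = -0.0005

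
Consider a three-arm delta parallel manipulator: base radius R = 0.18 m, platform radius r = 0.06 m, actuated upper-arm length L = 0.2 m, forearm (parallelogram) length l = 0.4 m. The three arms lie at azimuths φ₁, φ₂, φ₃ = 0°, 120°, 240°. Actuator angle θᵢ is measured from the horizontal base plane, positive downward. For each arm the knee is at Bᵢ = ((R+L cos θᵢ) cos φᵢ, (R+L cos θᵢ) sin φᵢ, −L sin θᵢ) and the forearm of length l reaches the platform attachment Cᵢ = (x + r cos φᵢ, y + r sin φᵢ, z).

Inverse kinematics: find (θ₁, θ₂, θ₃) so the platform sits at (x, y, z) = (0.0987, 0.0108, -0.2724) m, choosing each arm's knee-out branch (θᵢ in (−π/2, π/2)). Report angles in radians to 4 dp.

arm 1 (φ=0.0°): x'=0.0987, y'=0.0108
  A=0.0213, B=-0.2724, C=(l²−L²−A²−y'²−z²)/(2L)=0.1131
  γ=atan2(-0.2724,0.0213)=-1.4928;  ψ=arccos(0.4138)=1.1441;  θ1=γ+ψ≈-0.3486
φ2=120.0° → target in arm frame (-0.0400, -0.0909)
  A cos θ + B sin θ = C:  0.1600·cos θ + -0.2724·sin θ = 0.0299
  γ=atan2(-0.2724,0.1600)=-1.0397;  ψ=arccos(0.0945)=1.4762;  θ2=γ+ψ≈0.4364
φ3=240.0° → target in arm frame (-0.0587, 0.0801)
  A cos θ + B sin θ = C:  0.1787·cos θ + -0.2724·sin θ = 0.0186
  √(A²+B²)=0.3258;  θ3 = -0.9902+1.5136 ≈ 0.5234

θ₁ = -0.3486, θ₂ = 0.4364, θ₃ = 0.5234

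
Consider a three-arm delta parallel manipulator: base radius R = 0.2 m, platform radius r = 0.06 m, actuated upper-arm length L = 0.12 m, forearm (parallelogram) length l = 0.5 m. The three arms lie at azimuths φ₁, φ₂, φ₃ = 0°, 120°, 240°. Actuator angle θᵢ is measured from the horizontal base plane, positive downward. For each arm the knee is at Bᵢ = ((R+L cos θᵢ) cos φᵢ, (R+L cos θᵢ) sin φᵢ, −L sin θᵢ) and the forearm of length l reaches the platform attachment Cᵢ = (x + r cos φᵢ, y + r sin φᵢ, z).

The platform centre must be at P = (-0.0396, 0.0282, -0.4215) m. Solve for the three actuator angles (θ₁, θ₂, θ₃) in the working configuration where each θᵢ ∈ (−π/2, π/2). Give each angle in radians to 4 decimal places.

φ1=0.0° → target in arm frame (-0.0396, 0.0282)
  e−x'=0.1796;  (l²−L²−(e−x')²−y'²−z²)/2L = 0.1037
  γ=atan2(-0.4215,0.1796)=-1.1680;  ψ=arccos(0.2263)=1.3425;  θ1=γ+ψ≈0.1745
rotate P by −φ2: (0.0442, 0.0202, -0.4215)
  A cos θ + B sin θ = C:  0.0958·cos θ + -0.4215·sin θ = 0.2015
  θ2 = atan2(B,A) + arccos(C/0.4322) = -0.2615
arm 3 (φ=240.0°): x'=-0.0046, y'=-0.0484
  e−x'=0.1446;  (l²−L²−(e−x')²−y'²−z²)/2L = 0.1445
  √(A²+B²)=0.4456;  θ3 = -1.2403+1.2406 ≈ 0.0003

θ₁ = 0.1745, θ₂ = -0.2615, θ₃ = 0.0003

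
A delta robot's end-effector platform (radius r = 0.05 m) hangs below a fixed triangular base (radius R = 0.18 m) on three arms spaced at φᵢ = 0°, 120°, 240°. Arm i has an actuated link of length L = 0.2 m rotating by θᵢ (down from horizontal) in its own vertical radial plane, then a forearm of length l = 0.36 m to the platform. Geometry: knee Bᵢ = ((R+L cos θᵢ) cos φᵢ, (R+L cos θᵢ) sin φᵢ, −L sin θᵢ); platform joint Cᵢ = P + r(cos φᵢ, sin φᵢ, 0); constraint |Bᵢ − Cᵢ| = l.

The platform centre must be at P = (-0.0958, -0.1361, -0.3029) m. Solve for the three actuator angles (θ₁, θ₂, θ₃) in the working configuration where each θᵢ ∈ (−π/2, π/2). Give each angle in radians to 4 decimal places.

θ₁ = 1.1346, θ₂ = 1.0472, θ₃ = -0.0876

rotate P by −φ1: (-0.0958, -0.1361, -0.3029)
  A=0.2258, B=-0.3029, C=(l²−L²−A²−y'²−z²)/(2L)=-0.1791
  θ1 = atan2(B,A) + arccos(C/0.3778) = 1.1346
rotate P by −φ2: (-0.0700, 0.1510, -0.3029)
  A cos θ + B sin θ = C:  0.2000·cos θ + -0.3029·sin θ = -0.1624
  γ=atan2(-0.3029,0.2000)=-0.9873;  ψ=arccos(-0.4473)=2.0345;  θ2=γ+ψ≈1.0472
φ3=240.0° → target in arm frame (0.1658, -0.0149)
  e−x'=-0.0358;  (l²−L²−(e−x')²−y'²−z²)/2L = -0.0091
  θ3 = atan2(B,A) + arccos(C/0.3050) = -0.0876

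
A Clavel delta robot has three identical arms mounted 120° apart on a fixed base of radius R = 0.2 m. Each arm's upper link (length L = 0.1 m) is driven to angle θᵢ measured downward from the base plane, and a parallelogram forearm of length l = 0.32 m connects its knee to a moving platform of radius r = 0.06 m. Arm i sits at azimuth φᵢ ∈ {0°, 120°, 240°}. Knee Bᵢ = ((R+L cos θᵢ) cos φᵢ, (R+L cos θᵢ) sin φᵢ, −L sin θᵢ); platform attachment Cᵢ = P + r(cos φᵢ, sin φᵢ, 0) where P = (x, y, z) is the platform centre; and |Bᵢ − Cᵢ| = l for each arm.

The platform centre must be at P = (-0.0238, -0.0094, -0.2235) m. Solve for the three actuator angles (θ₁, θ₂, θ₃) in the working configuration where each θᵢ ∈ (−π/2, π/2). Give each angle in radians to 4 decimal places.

rotate P by −φ1: (-0.0238, -0.0094, -0.2235)
  A cos θ + B sin θ = C:  0.1638·cos θ + -0.2235·sin θ = 0.0776
  θ1 = atan2(B,A) + arccos(C/0.2771) = 0.3484
rotate P by −φ2: (0.0038, 0.0253, -0.2235)
  e−x'=0.1362;  (l²−L²−(e−x')²−y'²−z²)/2L = 0.1162
  γ=atan2(-0.2235,0.1362)=-1.0234;  ψ=arccos(0.4440)=1.1107;  θ2=γ+ψ≈0.0873
rotate P by −φ3: (0.0200, -0.0159, -0.2235)
  A cos θ + B sin θ = C:  0.1200·cos θ + -0.2235·sin θ = 0.1390
  √(A²+B²)=0.2537;  θ3 = -1.0782+0.9907 ≈ -0.0875

θ₁ = 0.3484, θ₂ = 0.0873, θ₃ = -0.0875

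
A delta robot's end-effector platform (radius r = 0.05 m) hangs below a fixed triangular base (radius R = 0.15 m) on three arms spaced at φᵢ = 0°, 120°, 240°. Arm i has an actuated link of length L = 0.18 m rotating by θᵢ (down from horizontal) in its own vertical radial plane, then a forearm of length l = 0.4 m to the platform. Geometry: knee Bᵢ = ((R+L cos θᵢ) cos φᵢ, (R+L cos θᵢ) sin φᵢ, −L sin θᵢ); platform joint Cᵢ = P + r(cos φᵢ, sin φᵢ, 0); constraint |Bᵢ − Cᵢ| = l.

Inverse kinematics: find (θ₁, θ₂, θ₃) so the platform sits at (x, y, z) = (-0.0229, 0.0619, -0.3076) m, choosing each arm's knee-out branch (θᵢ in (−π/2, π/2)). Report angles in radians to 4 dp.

rotate P by −φ1: (-0.0229, 0.0619, -0.3076)
  A cos θ + B sin θ = C:  0.1229·cos θ + -0.3076·sin θ = 0.0390
  √(A²+B²)=0.3312;  θ1 = -1.1907+1.4527 ≈ 0.2620
rotate P by −φ2: (0.0651, -0.0111, -0.3076)
  A=0.0349, B=-0.3076, C=(l²−L²−A²−y'²−z²)/(2L)=0.0879
  γ=atan2(-0.3076,0.0349)=-1.4577;  ψ=arccos(0.2839)=1.2830;  θ2=γ+ψ≈-0.1747
arm 3 (φ=240.0°): x'=-0.0422, y'=-0.0508
  A=0.1422, B=-0.3076, C=(l²−L²−A²−y'²−z²)/(2L)=0.0283
  √(A²+B²)=0.3389;  θ3 = -1.1379+1.4871 ≈ 0.3492

θ₁ = 0.2620, θ₂ = -0.1747, θ₃ = 0.3492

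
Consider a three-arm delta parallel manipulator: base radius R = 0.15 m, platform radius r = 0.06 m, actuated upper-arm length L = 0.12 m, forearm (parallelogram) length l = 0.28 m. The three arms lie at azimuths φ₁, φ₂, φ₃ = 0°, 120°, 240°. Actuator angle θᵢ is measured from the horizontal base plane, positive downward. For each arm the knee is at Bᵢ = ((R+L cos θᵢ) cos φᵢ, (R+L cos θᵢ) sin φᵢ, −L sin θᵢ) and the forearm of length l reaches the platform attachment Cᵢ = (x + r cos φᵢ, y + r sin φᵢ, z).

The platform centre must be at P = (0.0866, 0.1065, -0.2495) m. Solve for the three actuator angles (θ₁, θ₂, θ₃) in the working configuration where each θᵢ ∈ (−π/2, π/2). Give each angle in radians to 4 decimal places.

θ₁ = 0.1747, θ₂ = 0.4365, θ₃ = 1.3965

φ1=0.0° → target in arm frame (0.0866, 0.1065)
  A=0.0034, B=-0.2495, C=(l²−L²−A²−y'²−z²)/(2L)=-0.0400
  γ=atan2(-0.2495,0.0034)=-1.5572;  ψ=arccos(-0.1604)=1.7319;  θ1=γ+ψ≈0.1747
arm 2 (φ=120.0°): x'=0.0489, y'=-0.1282
  A cos θ + B sin θ = C:  0.0411·cos θ + -0.2495·sin θ = -0.0683
  γ=atan2(-0.2495,0.0411)=-1.4077;  ψ=arccos(-0.2700)=1.8442;  θ2=γ+ψ≈0.4365
arm 3 (φ=240.0°): x'=-0.1355, y'=0.0217
  A=0.2255, B=-0.2495, C=(l²−L²−A²−y'²−z²)/(2L)=-0.2066
  γ=atan2(-0.2495,0.2255)=-0.8358;  ψ=arccos(-0.6143)=2.2323;  θ3=γ+ψ≈1.3965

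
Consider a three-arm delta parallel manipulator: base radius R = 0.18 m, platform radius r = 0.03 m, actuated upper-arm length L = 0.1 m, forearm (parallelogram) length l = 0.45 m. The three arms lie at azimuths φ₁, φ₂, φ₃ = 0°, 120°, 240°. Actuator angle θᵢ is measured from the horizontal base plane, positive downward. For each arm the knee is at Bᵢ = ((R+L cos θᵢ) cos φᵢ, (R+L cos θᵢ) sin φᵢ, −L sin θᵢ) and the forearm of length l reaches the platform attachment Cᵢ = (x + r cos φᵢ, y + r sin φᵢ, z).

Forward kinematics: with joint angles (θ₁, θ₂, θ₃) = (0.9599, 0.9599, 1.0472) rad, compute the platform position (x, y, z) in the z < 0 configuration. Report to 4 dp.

φ1=0.0°: virtual centre (0.2074, 0.0000, -0.0819), radius l
φ2=120.0°: virtual centre (-0.1037, 0.1796, -0.0819), radius l
arm 3 at φ=240.0°: e+L cos θ3 = 0.2000;  S3 = (-0.1000, -0.1732, -0.0866)
eliminate P² terms by subtracting sphere 1 from 2 and 3
[-0.6221 0.3592 0.0000]·P = 0.0000;  [-0.6147 -0.3464 -0.0094]·P = -0.0022
Cramer: x(z) = 0.0018-0.0077z;  y(z) = 0.0031-0.0134z
into |P−S₁|² = l²: 1.0002z² + 0.1669z + -0.1535 = 0;  Δ = 0.6421;  z = -0.4840 or 0.3171 → z<0 root = -0.4840
x = 0.0056, y = 0.0096

(0.0056, 0.0096, -0.4840)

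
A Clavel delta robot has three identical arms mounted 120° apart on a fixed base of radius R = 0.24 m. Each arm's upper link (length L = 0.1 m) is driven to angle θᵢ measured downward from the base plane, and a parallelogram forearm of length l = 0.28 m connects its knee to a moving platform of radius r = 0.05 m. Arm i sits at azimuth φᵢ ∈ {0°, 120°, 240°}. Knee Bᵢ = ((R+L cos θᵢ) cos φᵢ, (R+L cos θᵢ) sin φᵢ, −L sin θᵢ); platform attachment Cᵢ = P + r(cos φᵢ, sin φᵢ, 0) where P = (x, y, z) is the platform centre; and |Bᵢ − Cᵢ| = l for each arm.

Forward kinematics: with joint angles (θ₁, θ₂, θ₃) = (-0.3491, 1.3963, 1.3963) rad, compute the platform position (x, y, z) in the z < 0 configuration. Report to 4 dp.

arm 1 at φ=0.0°: (R−r)+L cos θ1 = 0.2840;  O1 = (0.2840, 0.0000, 0.0342)
φ2=120.0°: virtual centre (-0.1037, 0.1796, -0.0985), radius l
φ3=240.0°: virtual centre (-0.1037, -0.1796, -0.0985), radius l
|O₂|²−|O₁|² = -0.0291;  |O₃|²−|O₁|² = -0.0291
[-0.7753 0.3592 -0.2654]·P = -0.0291;  [-0.7753 -0.3592 -0.2654]·P = -0.0291
det = 0.5569;  x = 0.0375+-0.3423z,  y = 0.0000+0.0000z
into |P−O₁|² = l²: 1.1172z² + 0.1003z + -0.0165 = 0;  Δ = 0.0838;  z = -0.1745 or 0.0847 → z<0 root = -0.1745
x = 0.0973, y = 0.0000

(0.0973, 0.0000, -0.1745)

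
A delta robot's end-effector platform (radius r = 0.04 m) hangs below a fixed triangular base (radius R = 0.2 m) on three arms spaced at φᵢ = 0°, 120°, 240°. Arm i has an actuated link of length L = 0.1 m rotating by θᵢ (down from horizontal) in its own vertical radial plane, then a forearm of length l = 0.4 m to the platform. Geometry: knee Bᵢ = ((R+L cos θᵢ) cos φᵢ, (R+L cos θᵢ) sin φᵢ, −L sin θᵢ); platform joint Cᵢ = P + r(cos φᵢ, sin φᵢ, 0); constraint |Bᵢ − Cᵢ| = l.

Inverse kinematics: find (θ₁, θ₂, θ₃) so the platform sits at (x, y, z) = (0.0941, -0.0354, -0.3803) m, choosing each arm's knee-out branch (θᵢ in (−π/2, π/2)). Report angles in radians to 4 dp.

arm 1 (φ=0.0°): x'=0.0941, y'=-0.0354
  A=0.0659, B=-0.3803, C=(l²−L²−A²−y'²−z²)/(2L)=-0.0011
  γ=atan2(-0.3803,0.0659)=-1.3992;  ψ=arccos(-0.0029)=1.5737;  θ1=γ+ψ≈0.1745
φ2=120.0° → target in arm frame (-0.0777, -0.0638)
  A=0.2377, B=-0.3803, C=(l²−L²−A²−y'²−z²)/(2L)=-0.2760
  √(A²+B²)=0.4485;  θ2 = -1.0122+2.2337 ≈ 1.2216
φ3=240.0° → target in arm frame (-0.0164, 0.0992)
  A=0.1764, B=-0.3803, C=(l²−L²−A²−y'²−z²)/(2L)=-0.1779
  √(A²+B²)=0.4192;  θ3 = -1.1365+2.0091 ≈ 0.8726

θ₁ = 0.1745, θ₂ = 1.2216, θ₃ = 0.8726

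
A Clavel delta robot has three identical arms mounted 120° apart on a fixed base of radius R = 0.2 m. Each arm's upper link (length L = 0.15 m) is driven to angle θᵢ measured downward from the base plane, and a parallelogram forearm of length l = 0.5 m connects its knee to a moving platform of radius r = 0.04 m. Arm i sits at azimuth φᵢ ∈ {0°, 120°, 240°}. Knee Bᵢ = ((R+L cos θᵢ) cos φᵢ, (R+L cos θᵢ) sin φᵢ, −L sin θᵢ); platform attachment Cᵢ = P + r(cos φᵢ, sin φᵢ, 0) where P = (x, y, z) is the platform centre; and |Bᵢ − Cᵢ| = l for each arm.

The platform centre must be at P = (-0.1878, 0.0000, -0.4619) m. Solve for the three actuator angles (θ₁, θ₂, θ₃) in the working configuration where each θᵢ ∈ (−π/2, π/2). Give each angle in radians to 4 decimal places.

θ₁ = 1.3088, θ₂ = 0.2615, θ₃ = 0.2615

rotate P by −φ1: (-0.1878, 0.0000, -0.4619)
  A=0.3478, B=-0.4619, C=(l²−L²−A²−y'²−z²)/(2L)=-0.3561
  θ1 = atan2(B,A) + arccos(C/0.5782) = 1.3088
rotate P by −φ2: (0.0939, 0.1626, -0.4619)
  A cos θ + B sin θ = C:  0.0661·cos θ + -0.4619·sin θ = -0.0556
  θ2 = atan2(B,A) + arccos(C/0.4666) = 0.2615
φ3=240.0° → target in arm frame (0.0939, -0.1626)
  A cos θ + B sin θ = C:  0.0661·cos θ + -0.4619·sin θ = -0.0556
  γ=atan2(-0.4619,0.0661)=-1.4287;  ψ=arccos(-0.1191)=1.6902;  θ3=γ+ψ≈0.2615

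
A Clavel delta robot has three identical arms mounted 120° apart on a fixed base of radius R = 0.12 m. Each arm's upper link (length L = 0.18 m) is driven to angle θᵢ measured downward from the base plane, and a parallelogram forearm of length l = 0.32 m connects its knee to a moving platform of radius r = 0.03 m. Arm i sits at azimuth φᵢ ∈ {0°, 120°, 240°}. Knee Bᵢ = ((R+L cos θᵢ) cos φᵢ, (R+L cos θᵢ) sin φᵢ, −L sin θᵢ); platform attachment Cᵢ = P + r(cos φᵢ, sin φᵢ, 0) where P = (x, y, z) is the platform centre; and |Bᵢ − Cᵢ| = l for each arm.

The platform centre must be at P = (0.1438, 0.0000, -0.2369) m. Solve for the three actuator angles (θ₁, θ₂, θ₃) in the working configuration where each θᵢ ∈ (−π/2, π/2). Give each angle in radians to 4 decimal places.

θ₁ = -0.3492, θ₂ = 0.8724, θ₃ = 0.8724

arm 1 (φ=0.0°): x'=0.1438, y'=0.0000
  e−x'=-0.0538;  (l²−L²−(e−x')²−y'²−z²)/2L = 0.0305
  θ1 = atan2(B,A) + arccos(C/0.2429) = -0.3492
arm 2 (φ=120.0°): x'=-0.0719, y'=-0.1245
  e−x'=0.1619;  (l²−L²−(e−x')²−y'²−z²)/2L = -0.0773
  θ2 = atan2(B,A) + arccos(C/0.2869) = 0.8724
φ3=240.0° → target in arm frame (-0.0719, 0.1245)
  e−x'=0.1619;  (l²−L²−(e−x')²−y'²−z²)/2L = -0.0773
  γ=atan2(-0.2369,0.1619)=-0.9713;  ψ=arccos(-0.2695)=1.8437;  θ3=γ+ψ≈0.8724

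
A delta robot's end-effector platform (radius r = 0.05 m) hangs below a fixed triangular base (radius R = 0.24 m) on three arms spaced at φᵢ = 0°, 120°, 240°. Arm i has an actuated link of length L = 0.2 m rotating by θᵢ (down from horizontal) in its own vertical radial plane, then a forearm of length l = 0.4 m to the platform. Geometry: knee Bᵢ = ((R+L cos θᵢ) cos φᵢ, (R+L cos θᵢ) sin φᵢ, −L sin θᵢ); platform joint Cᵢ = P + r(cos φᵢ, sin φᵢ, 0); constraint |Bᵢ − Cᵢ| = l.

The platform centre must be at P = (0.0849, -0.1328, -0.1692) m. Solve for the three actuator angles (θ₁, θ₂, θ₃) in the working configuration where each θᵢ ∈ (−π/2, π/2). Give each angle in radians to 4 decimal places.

arm 1 (φ=0.0°): x'=0.0849, y'=-0.1328
  e−x'=0.1051;  (l²−L²−(e−x')²−y'²−z²)/2L = 0.1567
  √(A²+B²)=0.1992;  θ1 = -1.0150+0.6651 ≈ -0.3498
rotate P by −φ2: (-0.1575, -0.0071, -0.1692)
  A cos θ + B sin θ = C:  0.3475·cos θ + -0.1692·sin θ = -0.0735
  γ=atan2(-0.1692,0.3475)=-0.4532;  ψ=arccos(-0.1902)=1.7622;  θ2=γ+ψ≈1.3090
rotate P by −φ3: (0.0726, 0.1399, -0.1692)
  A cos θ + B sin θ = C:  0.1174·cos θ + -0.1692·sin θ = 0.1450
  √(A²+B²)=0.2060;  θ3 = -0.9640+0.7898 ≈ -0.1743

θ₁ = -0.3498, θ₂ = 1.3090, θ₃ = -0.1743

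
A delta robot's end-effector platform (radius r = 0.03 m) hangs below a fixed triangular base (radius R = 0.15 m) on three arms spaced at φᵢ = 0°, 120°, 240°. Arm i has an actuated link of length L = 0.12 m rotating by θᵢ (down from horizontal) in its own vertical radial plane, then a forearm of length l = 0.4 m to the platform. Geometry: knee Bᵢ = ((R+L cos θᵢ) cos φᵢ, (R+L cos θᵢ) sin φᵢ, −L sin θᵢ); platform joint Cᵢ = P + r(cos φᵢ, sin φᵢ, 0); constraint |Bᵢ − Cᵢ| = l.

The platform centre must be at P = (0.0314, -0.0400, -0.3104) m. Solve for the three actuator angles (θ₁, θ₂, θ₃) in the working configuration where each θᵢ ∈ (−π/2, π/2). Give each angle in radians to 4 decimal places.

rotate P by −φ1: (0.0314, -0.0400, -0.3104)
  A cos θ + B sin θ = C:  0.0886·cos θ + -0.3104·sin θ = 0.1658
  γ=atan2(-0.3104,0.0886)=-1.2928;  ψ=arccos(0.5138)=1.0312;  θ1=γ+ψ≈-0.2615
rotate P by −φ2: (-0.0503, -0.0072, -0.3104)
  A=0.1703, B=-0.3104, C=(l²−L²−A²−y'²−z²)/(2L)=0.0841
  γ=atan2(-0.3104,0.1703)=-1.0689;  ψ=arccos(0.2375)=1.3310;  θ2=γ+ψ≈0.2621
rotate P by −φ3: (0.0189, 0.0472, -0.3104)
  e−x'=0.1011;  (l²−L²−(e−x')²−y'²−z²)/2L = 0.1534
  θ3 = atan2(B,A) + arccos(C/0.3264) = -0.1744

θ₁ = -0.2615, θ₂ = 0.2621, θ₃ = -0.1744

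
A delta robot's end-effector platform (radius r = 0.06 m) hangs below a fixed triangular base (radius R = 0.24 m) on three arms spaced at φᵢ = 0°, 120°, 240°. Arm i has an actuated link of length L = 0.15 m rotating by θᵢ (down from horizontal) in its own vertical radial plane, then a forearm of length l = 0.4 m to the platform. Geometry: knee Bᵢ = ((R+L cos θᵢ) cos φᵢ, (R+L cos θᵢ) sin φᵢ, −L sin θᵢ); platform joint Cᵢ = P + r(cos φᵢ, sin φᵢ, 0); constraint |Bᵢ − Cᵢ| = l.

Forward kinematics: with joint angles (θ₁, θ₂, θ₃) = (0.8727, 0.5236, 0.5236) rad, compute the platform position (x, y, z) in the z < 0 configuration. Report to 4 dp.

(-0.0465, 0.0000, -0.3510)

φ1=0.0°: virtual centre (0.2764, 0.0000, -0.1149), radius l
arm 2 at φ=120.0°: e+L cos θ2 = 0.3099;  O2 = (-0.1550, 0.2684, -0.0750)
φ3=240.0°: virtual centre (-0.1550, -0.2684, -0.0750), radius l
eliminate P² terms by subtracting sphere 1 from 2 and 3
plane₁₂: -0.8627x+0.5368y+0.0798z = 0.0121
det = 0.9262;  x = -0.0140+0.0925z,  y = 0.0000+0.0000z
into |P−O₁|² = l²: 1.0086z² + 0.1761z + -0.0625 = 0;  Δ = 0.2830;  z = -0.3510 or 0.1764 → z<0 root = -0.3510
x = -0.0465, y = 0.0000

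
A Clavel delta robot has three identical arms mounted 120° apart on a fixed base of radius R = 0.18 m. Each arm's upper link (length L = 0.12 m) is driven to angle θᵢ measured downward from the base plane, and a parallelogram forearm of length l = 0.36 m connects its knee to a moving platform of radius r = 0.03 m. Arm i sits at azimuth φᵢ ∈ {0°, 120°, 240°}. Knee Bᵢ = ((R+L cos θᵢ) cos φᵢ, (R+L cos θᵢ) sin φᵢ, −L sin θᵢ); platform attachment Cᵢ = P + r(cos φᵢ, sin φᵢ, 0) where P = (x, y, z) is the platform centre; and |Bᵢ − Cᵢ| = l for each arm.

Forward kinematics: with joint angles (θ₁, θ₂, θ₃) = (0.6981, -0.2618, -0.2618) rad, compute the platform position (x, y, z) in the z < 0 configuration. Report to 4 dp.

(-0.0790, 0.0000, -0.2403)

arm 1 at φ=0.0°: (R−r)+L cos θ1 = 0.2419;  O1 = (0.2419, 0.0000, -0.0771)
arm 2 at φ=120.0°: (R−r)+L cos θ2 = 0.2659;  O2 = (-0.1330, 0.2303, 0.0311)
φ3=240.0°: virtual centre (-0.1330, -0.2303, 0.0311), radius l
eliminate P² terms by subtracting sphere 1 from 2 and 3
plane₁₂: -0.7498x+0.4606y+0.2164z = 0.0072
det = 0.6906;  x = -0.0096+0.2886z,  y = 0.0000+0.0000z
sphere 1 gives Az²+Bz+C=0 with A=1.0833, B=0.0091, C=-0.0604;  B²−4AC=0.2617;  roots -0.2403, 0.2319;  negative root z = -0.2403
x = -0.0790, y = 0.0000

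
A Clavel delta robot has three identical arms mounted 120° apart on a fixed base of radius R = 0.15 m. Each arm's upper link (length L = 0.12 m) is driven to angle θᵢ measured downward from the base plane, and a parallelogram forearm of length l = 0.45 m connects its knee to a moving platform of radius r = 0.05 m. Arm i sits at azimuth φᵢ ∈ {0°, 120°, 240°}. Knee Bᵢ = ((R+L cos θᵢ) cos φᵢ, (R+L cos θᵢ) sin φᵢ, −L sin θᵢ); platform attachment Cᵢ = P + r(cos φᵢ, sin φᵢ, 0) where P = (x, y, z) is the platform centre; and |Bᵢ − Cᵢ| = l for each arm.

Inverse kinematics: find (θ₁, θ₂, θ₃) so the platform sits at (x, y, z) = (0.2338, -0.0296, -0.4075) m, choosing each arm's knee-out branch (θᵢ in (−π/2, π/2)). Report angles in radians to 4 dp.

arm 1 (φ=0.0°): x'=0.2338, y'=-0.0296
  A cos θ + B sin θ = C:  -0.1338·cos θ + -0.4075·sin θ = 0.0136
  √(A²+B²)=0.4289;  θ1 = -1.8880+1.5391 ≈ -0.3490
φ2=120.0° → target in arm frame (-0.1425, -0.1877)
  A=0.2425, B=-0.4075, C=(l²−L²−A²−y'²−z²)/(2L)=-0.3000
  θ2 = atan2(B,A) + arccos(C/0.4742) = 1.2218
arm 3 (φ=240.0°): x'=-0.0913, y'=0.2173
  A=0.1913, B=-0.4075, C=(l²−L²−A²−y'²−z²)/(2L)=-0.2573
  √(A²+B²)=0.4502;  θ3 = -1.1320+2.1792 ≈ 1.0472

θ₁ = -0.3490, θ₂ = 1.2218, θ₃ = 1.0472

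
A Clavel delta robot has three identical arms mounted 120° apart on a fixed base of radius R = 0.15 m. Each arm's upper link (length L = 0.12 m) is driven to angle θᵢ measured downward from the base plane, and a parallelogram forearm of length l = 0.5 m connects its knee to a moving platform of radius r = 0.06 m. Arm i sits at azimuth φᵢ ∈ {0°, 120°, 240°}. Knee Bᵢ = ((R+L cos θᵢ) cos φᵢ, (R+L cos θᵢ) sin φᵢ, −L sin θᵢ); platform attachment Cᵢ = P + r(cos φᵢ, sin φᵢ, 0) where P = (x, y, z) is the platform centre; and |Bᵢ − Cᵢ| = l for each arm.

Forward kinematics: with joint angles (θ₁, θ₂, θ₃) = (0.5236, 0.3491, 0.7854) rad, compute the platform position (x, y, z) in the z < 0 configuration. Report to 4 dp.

φ1=0.0°: virtual centre (0.1939, 0.0000, -0.0600), radius l
S2 = (0.2028·cos120.0°, 0.2028·sin120.0°, -0.0410) = (-0.1014, 0.1756, -0.0410)
arm 3 at φ=240.0°: ρ3 = 0.1749;  S3 = (-0.0874, -0.1514, -0.0849)
|S₂|²−|S₁|² = 0.0016;  |S₃|²−|S₁|² = -0.0034
[-0.5906 0.3512 0.0379]·P = 0.0016;  [-0.5627 -0.3029 -0.0497]·P = -0.0034
Cramer: x(z) = 0.0019-0.0159z;  y(z) = 0.0078-0.1346z
into |P−S₁|² = l²: 1.0184z² + 0.1240z + -0.2095 = 0;  Δ = 0.8687;  z = -0.5185 or 0.3967 → z<0 root = -0.5185
x = 0.0102, y = 0.0776

(0.0102, 0.0776, -0.5185)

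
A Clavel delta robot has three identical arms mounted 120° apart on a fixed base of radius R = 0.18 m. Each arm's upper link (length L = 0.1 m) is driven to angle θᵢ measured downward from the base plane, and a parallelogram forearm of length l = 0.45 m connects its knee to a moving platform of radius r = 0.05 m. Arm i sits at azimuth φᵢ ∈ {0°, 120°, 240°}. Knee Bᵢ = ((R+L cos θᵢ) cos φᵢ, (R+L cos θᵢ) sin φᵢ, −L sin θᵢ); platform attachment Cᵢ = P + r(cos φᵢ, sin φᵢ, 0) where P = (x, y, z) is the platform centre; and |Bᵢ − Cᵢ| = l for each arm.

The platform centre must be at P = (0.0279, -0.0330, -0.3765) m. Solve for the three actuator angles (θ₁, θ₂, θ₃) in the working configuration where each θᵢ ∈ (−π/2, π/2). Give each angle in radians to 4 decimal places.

rotate P by −φ1: (0.0279, -0.0330, -0.3765)
  A cos θ + B sin θ = C:  0.1021·cos θ + -0.3765·sin θ = 0.1962
  θ1 = atan2(B,A) + arccos(C/0.3901) = -0.2621
rotate P by −φ2: (-0.0425, -0.0077, -0.3765)
  A cos θ + B sin θ = C:  0.1725·cos θ + -0.3765·sin θ = 0.1046
  γ=atan2(-0.3765,0.1725)=-1.1411;  ψ=arccos(0.2526)=1.3154;  θ2=γ+ψ≈0.1743
φ3=240.0° → target in arm frame (0.0146, 0.0407)
  e−x'=0.1154;  (l²−L²−(e−x')²−y'²−z²)/2L = 0.1789
  √(A²+B²)=0.3938;  θ3 = -1.2735+1.0991 ≈ -0.1743

θ₁ = -0.2621, θ₂ = 0.1743, θ₃ = -0.1743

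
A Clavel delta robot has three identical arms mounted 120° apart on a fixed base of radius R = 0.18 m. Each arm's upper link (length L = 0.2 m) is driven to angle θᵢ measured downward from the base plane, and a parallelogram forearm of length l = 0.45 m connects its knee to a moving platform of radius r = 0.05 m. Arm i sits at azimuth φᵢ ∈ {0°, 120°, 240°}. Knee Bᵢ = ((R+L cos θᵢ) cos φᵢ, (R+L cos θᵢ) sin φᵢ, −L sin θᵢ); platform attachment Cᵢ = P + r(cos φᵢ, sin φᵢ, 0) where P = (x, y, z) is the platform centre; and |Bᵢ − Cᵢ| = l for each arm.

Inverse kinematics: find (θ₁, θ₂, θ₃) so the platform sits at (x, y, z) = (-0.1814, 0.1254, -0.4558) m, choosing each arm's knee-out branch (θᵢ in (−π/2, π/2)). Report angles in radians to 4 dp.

arm 1 (φ=0.0°): x'=-0.1814, y'=0.1254
  A=0.3114, B=-0.4558, C=(l²−L²−A²−y'²−z²)/(2L)=-0.3949
  θ1 = atan2(B,A) + arccos(C/0.5520) = 1.3964
arm 2 (φ=120.0°): x'=0.1993, y'=0.0944
  A=-0.0693, B=-0.4558, C=(l²−L²−A²−y'²−z²)/(2L)=-0.1474
  θ2 = atan2(B,A) + arccos(C/0.4610) = 0.1746
φ3=240.0° → target in arm frame (-0.0179, -0.2198)
  A=0.1479, B=-0.4558, C=(l²−L²−A²−y'²−z²)/(2L)=-0.2886
  θ3 = atan2(B,A) + arccos(C/0.4792) = 0.9601

θ₁ = 1.3964, θ₂ = 0.1746, θ₃ = 0.9601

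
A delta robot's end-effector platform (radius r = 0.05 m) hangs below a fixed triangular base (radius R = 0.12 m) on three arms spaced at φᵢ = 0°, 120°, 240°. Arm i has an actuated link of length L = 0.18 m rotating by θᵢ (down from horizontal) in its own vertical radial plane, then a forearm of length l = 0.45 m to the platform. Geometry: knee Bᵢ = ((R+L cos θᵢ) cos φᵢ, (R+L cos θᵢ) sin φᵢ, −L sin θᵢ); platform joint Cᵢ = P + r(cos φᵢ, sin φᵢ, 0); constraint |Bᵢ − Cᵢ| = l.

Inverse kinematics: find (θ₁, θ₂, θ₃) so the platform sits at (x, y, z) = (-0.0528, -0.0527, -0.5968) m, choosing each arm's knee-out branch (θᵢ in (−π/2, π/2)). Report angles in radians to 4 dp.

φ1=0.0° → target in arm frame (-0.0528, -0.0527)
  A cos θ + B sin θ = C:  0.1228·cos θ + -0.5968·sin θ = -0.5665
  √(A²+B²)=0.6093;  θ1 = -1.3679+2.7644 ≈ 1.3965
φ2=120.0° → target in arm frame (-0.0192, 0.0721)
  A=0.0892, B=-0.5968, C=(l²−L²−A²−y'²−z²)/(2L)=-0.5534
  θ2 = atan2(B,A) + arccos(C/0.6034) = 1.3092
rotate P by −φ3: (0.0720, -0.0194, -0.5968)
  A=-0.0020, B=-0.5968, C=(l²−L²−A²−y'²−z²)/(2L)=-0.5179
  √(A²+B²)=0.5968;  θ3 = -1.5742+2.6216 ≈ 1.0474

θ₁ = 1.3965, θ₂ = 1.3092, θ₃ = 1.0474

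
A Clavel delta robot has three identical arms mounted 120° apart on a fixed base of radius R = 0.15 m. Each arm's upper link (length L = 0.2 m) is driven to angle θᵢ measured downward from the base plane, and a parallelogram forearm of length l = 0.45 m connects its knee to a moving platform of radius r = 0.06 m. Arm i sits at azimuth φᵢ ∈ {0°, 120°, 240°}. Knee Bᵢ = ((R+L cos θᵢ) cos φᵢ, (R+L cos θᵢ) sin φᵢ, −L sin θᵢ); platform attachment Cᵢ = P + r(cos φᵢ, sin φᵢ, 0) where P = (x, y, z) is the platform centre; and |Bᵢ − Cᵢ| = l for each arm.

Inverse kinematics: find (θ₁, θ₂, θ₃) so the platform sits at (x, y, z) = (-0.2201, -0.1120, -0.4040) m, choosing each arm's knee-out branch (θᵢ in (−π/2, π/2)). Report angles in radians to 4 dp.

φ1=0.0° → target in arm frame (-0.2201, -0.1120)
  e−x'=0.3101;  (l²−L²−(e−x')²−y'²−z²)/2L = -0.2736
  √(A²+B²)=0.5093;  θ1 = -0.9161+2.1378 ≈ 1.2217
arm 2 (φ=120.0°): x'=0.0131, y'=0.2466
  e−x'=0.0769;  (l²−L²−(e−x')²−y'²−z²)/2L = -0.1686
  θ2 = atan2(B,A) + arccos(C/0.4113) = 0.6107
φ3=240.0° → target in arm frame (0.2070, -0.1346)
  e−x'=-0.1170;  (l²−L²−(e−x')²−y'²−z²)/2L = -0.0813
  √(A²+B²)=0.4206;  θ3 = -1.8528+1.7654 ≈ -0.0874

θ₁ = 1.2217, θ₂ = 0.6107, θ₃ = -0.0874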